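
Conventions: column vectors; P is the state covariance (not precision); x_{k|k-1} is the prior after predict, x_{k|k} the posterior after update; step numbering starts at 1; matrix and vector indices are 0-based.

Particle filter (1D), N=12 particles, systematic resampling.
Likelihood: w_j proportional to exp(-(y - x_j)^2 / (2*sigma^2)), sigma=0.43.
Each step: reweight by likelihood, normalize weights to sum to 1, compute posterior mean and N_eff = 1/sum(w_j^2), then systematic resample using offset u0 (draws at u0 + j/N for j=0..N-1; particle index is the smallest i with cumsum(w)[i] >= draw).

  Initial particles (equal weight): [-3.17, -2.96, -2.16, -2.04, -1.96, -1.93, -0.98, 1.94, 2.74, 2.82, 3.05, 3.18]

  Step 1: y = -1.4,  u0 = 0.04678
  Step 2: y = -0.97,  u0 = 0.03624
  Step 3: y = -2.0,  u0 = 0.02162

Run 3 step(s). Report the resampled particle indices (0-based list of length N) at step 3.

resampled_idx = [0, 0, 0, 0, 0, 0, 0, 1, 3, 5, 7, 10]

step 1: w=[0.0001, 0.0007, 0.1019, 0.1605, 0.2081, 0.2273, 0.3015, 0.0000, 0.0000, 0.0000, 0.0000, 0.0000]  mean=-1.6917  Neff=4.5047  idx=[2, 3, 3, 4, 4, 4, 5, 5, 6, 6, 6, 6]
step 2: w=[0.0048, 0.0101, 0.0101, 0.0157, 0.0157, 0.0157, 0.0184, 0.0184, 0.2227, 0.2227, 0.2227, 0.2227]  mean=-1.0884  Neff=4.9977  idx=[3, 8, 8, 8, 9, 9, 9, 10, 10, 11, 11, 11]
step 3: w=[0.6014, 0.0362, 0.0362, 0.0362, 0.0362, 0.0362, 0.0362, 0.0362, 0.0362, 0.0362, 0.0362, 0.0362]  mean=-1.5693  Neff=2.6589  idx=[0, 0, 0, 0, 0, 0, 0, 1, 3, 5, 7, 10]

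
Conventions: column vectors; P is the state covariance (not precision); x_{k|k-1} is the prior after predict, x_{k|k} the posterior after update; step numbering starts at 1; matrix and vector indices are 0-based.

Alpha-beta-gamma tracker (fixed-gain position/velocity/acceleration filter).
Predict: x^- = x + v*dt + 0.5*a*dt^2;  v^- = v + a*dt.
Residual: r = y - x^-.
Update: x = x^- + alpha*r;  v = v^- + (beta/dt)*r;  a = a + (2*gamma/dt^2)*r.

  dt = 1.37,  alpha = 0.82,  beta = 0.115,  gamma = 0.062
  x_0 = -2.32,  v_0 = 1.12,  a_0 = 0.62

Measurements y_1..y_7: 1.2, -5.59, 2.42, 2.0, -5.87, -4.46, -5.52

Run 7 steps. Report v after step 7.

v_post = -1.0179

step 1: x_pred=-0.2038  r=1.4038  x^+=0.9473  v^+=2.0872  a^+=0.7127
step 2: x_pred=4.4757  r=-10.0657  x^+=-3.7782  v^+=2.2188  a^+=0.0477
step 3: x_pred=-0.6937  r=3.1137  x^+=1.8595  v^+=2.5455  a^+=0.2534
step 4: x_pred=5.5848  r=-3.5848  x^+=2.6453  v^+=2.5918  a^+=0.0166
step 5: x_pred=6.2117  r=-12.0817  x^+=-3.6953  v^+=1.6004  a^+=-0.7816
step 6: x_pred=-2.2362  r=-2.2238  x^+=-4.0597  v^+=0.3430  a^+=-0.9285
step 7: x_pred=-4.4611  r=-1.0589  x^+=-5.3294  v^+=-1.0179  a^+=-0.9985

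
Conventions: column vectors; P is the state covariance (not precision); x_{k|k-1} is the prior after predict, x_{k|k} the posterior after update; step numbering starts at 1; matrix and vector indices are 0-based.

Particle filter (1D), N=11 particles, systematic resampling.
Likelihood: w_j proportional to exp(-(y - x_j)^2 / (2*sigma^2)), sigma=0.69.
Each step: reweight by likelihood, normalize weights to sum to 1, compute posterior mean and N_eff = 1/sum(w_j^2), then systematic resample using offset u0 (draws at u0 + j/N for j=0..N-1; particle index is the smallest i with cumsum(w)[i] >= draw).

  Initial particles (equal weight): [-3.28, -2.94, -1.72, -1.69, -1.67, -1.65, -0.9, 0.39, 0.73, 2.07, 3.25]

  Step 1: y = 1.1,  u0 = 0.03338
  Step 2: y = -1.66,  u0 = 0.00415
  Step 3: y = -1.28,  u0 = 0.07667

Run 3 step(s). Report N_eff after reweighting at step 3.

N_eff = 9.9474

step 1: w=[0.0000, 0.0000, 0.0001, 0.0002, 0.0002, 0.0002, 0.0081, 0.3181, 0.4678, 0.2011, 0.0042]  mean=0.8872  Neff=2.7732  idx=[7, 7, 7, 7, 8, 8, 8, 8, 8, 9, 9]
step 2: w=[0.1990, 0.1990, 0.1990, 0.1990, 0.0408, 0.0408, 0.0408, 0.0408, 0.0408, 0.0000, 0.0000]  mean=0.4593  Neff=5.9966  idx=[0, 0, 0, 1, 1, 2, 2, 3, 3, 4, 6]
step 3: w=[0.1048, 0.1048, 0.1048, 0.1048, 0.1048, 0.1048, 0.1048, 0.1048, 0.1048, 0.0282, 0.0282]  mean=0.4092  Neff=9.9474  idx=[0, 1, 2, 3, 4, 5, 5, 6, 7, 8, 10]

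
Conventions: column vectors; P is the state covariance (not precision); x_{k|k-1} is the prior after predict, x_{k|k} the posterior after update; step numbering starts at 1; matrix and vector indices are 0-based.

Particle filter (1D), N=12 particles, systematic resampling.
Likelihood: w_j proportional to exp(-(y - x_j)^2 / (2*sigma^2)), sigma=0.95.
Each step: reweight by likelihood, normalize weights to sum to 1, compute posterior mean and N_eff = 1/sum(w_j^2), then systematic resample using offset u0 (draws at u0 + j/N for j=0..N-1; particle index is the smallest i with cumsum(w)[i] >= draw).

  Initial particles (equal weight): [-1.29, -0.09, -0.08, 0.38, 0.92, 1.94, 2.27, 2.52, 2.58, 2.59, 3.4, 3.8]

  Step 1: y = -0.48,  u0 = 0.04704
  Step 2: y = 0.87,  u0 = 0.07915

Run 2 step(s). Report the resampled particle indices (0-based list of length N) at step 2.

step 1: w=[0.1929, 0.2551, 0.2540, 0.1842, 0.0937, 0.0108, 0.0042, 0.0019, 0.0016, 0.0015, 0.0001, 0.0000]  mean=-0.0925  Neff=4.7693  idx=[0, 0, 1, 1, 1, 2, 2, 2, 3, 3, 3, 4]
step 2: w=[0.0102, 0.0102, 0.0811, 0.0811, 0.0811, 0.0820, 0.0820, 0.0820, 0.1184, 0.1184, 0.1184, 0.1350]  mean=0.1913  Neff=9.9596  idx=[2, 3, 4, 5, 6, 7, 8, 9, 9, 10, 11, 11]

resampled_idx = [2, 3, 4, 5, 6, 7, 8, 9, 9, 10, 11, 11]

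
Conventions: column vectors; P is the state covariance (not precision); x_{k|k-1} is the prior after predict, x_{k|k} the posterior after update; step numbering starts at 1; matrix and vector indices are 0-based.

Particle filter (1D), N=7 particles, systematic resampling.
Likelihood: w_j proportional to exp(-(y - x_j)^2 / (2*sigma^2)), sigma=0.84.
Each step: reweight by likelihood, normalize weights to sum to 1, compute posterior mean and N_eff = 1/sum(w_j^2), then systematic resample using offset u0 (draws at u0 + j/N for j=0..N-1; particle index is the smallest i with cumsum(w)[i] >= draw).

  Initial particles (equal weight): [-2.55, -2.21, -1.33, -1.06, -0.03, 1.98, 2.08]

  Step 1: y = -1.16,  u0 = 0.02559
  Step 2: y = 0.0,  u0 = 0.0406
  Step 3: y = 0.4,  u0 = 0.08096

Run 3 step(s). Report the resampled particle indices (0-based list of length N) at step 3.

step 1: w=[0.0823, 0.1481, 0.3170, 0.3212, 0.1309, 0.0003, 0.0002]  mean=-1.3022  Neff=4.0079  idx=[0, 1, 2, 2, 3, 3, 4]
step 2: w=[0.0040, 0.0125, 0.1136, 0.1136, 0.1794, 0.1794, 0.3975]  mean=-0.7321  Neff=4.0258  idx=[2, 3, 4, 5, 6, 6, 6]
step 3: w=[0.0362, 0.0362, 0.0666, 0.0666, 0.2648, 0.2648, 0.2648]  mean=-0.2614  Neff=4.5083  idx=[2, 4, 4, 5, 5, 6, 6]

resampled_idx = [2, 4, 4, 5, 5, 6, 6]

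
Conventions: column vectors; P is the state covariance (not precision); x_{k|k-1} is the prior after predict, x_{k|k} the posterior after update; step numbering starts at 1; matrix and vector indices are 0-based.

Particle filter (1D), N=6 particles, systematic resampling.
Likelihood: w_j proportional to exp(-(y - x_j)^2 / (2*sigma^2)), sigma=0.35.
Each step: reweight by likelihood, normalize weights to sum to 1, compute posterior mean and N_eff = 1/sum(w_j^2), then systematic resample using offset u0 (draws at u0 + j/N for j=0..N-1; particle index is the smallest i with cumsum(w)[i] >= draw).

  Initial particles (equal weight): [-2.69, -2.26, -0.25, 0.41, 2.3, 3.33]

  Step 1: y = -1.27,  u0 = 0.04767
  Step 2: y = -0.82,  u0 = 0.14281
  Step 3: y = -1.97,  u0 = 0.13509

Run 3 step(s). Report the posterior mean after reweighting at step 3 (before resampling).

post_mean = -0.2500

step 1: w=[0.0081, 0.5565, 0.4351, 0.0003, 0.0000, 0.0000]  mean=-1.3881  Neff=2.0037  idx=[1, 1, 1, 1, 2, 2]
step 2: w=[0.0004, 0.0004, 0.0004, 0.0004, 0.4992, 0.4992]  mean=-0.2532  Neff=2.0064  idx=[4, 4, 4, 5, 5, 5]
step 3: w=[0.1667, 0.1667, 0.1667, 0.1667, 0.1667, 0.1667]  mean=-0.2500  Neff=6.0000  idx=[0, 1, 2, 3, 4, 5]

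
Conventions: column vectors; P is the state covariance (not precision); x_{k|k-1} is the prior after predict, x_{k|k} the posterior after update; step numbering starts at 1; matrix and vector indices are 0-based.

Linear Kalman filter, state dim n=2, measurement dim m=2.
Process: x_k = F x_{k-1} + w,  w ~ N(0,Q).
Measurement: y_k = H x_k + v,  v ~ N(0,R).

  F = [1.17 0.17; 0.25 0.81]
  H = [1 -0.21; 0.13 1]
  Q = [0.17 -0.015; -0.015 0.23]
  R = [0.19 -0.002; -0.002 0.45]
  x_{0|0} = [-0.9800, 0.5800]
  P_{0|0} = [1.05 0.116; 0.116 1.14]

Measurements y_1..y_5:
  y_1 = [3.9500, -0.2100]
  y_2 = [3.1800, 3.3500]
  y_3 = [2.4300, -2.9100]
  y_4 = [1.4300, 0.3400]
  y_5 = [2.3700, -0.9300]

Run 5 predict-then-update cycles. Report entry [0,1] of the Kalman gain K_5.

step 1: x^-=[-1.0480, 0.2248]  P^-=[1.6864 0.5640; 0.5640 1.0906]  S=[1.6877 0.5368; 0.5368 1.7157]  K=[0.8705 0.1841; -0.0192 0.6844]  nu=[5.0452, -0.2986]  x^+=[3.2890, -0.0764]  P^+=[0.1772 0.0581; 0.0581 0.3005]
step 2: x^-=[3.8352, 0.7603]  P^-=[0.4444 0.1357; 0.1357 0.4617]  S=[0.5978 0.0908; 0.0908 0.9545]  K=[0.6747 0.1385; -0.0116 0.5033]  nu=[-0.4955, 2.0911]  x^+=[3.7905, 1.8186]  P^+=[0.1370 0.0432; 0.0432 0.2209]
step 3: x^-=[4.7440, 2.4207]  P^-=[0.3811 0.0982; 0.0982 0.4010]  S=[0.5475 0.0589; 0.0589 0.8830]  K=[0.6450 0.1243; -0.0250 0.4703]  nu=[-1.8057, -5.9474]  x^+=[2.8399, -0.3311]  P^+=[0.1302 0.0377; 0.0377 0.2068]
step 4: x^-=[3.2664, 0.4418]  P^-=[0.3692 0.0889; 0.0889 0.3891]  S=[0.5391 0.0508; 0.0508 0.8684]  K=[0.6390 0.1203; -0.0302 0.4631]  nu=[-1.7436, -0.5264]  x^+=[2.0889, 0.2507]  P^+=[0.1288 0.0361; 0.0361 0.2038]
step 5: x^-=[2.4866, 0.7253]  P^-=[0.3665 0.0865; 0.0865 0.3864]  S=[0.5372 0.0486; 0.0486 0.8650]  K=[0.6376 0.1192; -0.0318 0.4614]  nu=[0.0357, -1.9786]  x^+=[2.2735, -0.1888]  P^+=[0.1284 0.0357; 0.0357 0.2031]

K[0,1] = 0.1192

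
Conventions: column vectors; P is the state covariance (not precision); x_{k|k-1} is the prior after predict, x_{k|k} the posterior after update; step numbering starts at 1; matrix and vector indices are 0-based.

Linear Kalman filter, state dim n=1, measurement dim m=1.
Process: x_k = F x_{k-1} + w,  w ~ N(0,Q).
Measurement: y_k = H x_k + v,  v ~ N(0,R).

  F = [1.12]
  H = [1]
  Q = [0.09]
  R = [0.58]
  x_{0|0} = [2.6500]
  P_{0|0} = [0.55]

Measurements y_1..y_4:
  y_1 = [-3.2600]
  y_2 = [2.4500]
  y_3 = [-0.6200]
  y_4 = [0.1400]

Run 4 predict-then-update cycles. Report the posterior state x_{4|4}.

step 1: x^-=[2.9680]  P^-=[0.7799]  S=[1.3599]  K=[0.5735]  nu=[-6.2280]  x^+=[-0.6038]  P^+=[0.3326]
step 2: x^-=[-0.6762]  P^-=[0.5073]  S=[1.0873]  K=[0.4665]  nu=[3.1262]  x^+=[0.7823]  P^+=[0.2706]
step 3: x^-=[0.8762]  P^-=[0.4294]  S=[1.0094]  K=[0.4254]  nu=[-1.4962]  x^+=[0.2397]  P^+=[0.2467]
step 4: x^-=[0.2684]  P^-=[0.3995]  S=[0.9795]  K=[0.4079]  nu=[-0.1284]  x^+=[0.2160]  P^+=[0.2366]

x_post = [0.2160]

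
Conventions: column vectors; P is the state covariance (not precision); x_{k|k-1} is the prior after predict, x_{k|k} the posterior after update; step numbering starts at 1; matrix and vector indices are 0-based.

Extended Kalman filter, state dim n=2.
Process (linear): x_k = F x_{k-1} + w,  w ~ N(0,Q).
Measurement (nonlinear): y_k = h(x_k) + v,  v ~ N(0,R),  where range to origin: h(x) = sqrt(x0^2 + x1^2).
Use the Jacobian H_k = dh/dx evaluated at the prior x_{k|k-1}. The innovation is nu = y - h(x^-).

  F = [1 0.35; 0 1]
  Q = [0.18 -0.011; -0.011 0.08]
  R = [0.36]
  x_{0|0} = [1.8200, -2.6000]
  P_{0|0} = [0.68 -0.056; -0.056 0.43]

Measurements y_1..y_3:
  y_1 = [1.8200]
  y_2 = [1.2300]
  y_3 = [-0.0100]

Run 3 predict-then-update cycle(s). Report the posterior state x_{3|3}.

x_post = [0.6727, -0.9911]

step 1: x^-=[0.9100, -2.6000]  P^-=[0.8735 0.0835; 0.0835 0.5100]  H_jac=[0.3304 -0.9439]  S=[0.8576]  K=[0.2446; -0.5291]  nu=[-0.9347]  x^+=[0.6814, -2.1054]  P^+=[0.8222 0.1945; 0.1945 0.2699]
step 2: x^-=[-0.0555, -2.1054]  P^-=[1.1714 0.2779; 0.2779 0.3499]  H_jac=[-0.0263 -0.9997]  S=[0.7251]  K=[-0.4257; -0.4925]  nu=[-0.8762]  x^+=[0.3175, -1.6740]  P^+=[1.0399 0.1259; 0.1259 0.1740]
step 3: x^-=[-0.2683, -1.6740]  P^-=[1.3294 0.1758; 0.1758 0.2540]  H_jac=[-0.1583 -0.9874]  S=[0.6959]  K=[-0.5518; -0.4004]  nu=[-1.7053]  x^+=[0.6727, -0.9911]  P^+=[1.1175 0.0221; 0.0221 0.1425]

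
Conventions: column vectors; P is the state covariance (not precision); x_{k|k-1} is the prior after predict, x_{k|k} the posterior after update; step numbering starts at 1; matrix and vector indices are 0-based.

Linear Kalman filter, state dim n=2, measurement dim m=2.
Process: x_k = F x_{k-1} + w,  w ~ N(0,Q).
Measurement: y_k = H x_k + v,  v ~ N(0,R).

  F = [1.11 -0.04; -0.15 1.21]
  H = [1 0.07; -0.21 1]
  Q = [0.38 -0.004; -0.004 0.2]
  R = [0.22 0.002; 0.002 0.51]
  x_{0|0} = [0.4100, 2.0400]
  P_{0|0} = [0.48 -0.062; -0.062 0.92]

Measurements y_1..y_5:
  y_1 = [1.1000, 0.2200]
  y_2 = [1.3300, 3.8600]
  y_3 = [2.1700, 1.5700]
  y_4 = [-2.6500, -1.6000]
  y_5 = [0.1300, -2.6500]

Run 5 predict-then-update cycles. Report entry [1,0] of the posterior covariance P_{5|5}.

P_post[1,0] = -0.0007

step 1: x^-=[0.3735, 2.4069]  P^-=[0.9784 -0.2121; -0.2121 1.5803]  S=[1.1764 -0.3018; -0.3018 2.2225]  K=[0.7987 -0.0794; 0.1050 0.7453]  nu=[0.5580, -2.1085]  x^+=[0.9866, 0.8940]  P^+=[0.1757 -0.0020; -0.0020 0.3799]
step 2: x^-=[1.0594, 0.9337]  P^-=[0.5972 -0.0544; -0.0544 0.7609]  S=[0.8134 -0.1237; -0.1237 1.3201]  K=[0.7192 -0.0688; 0.0889 0.5934]  nu=[0.2053, 3.1488]  x^+=[0.9904, 2.8204]  P^+=[0.1581 -0.0004; -0.0004 0.3027]
step 3: x^-=[0.9865, 3.2641]  P^-=[0.5753 -0.0456; -0.0456 0.6469]  S=[0.7921 -0.1184; -0.1184 1.2014]  K=[0.7121 -0.0683; 0.0826 0.5546]  nu=[0.9550, -1.4870]  x^+=[1.7681, 2.5184]  P^+=[0.1566 -0.0005; -0.0005 0.2829]
step 4: x^-=[1.8619, 2.7820]  P^-=[0.5734 -0.0445; -0.0445 0.6179]  S=[0.7902 -0.1190; -0.1190 1.1718]  K=[0.7114 -0.0685; 0.0803 0.5434]  nu=[-4.7066, -3.9910]  x^+=[-1.2131, 0.2355]  P^+=[0.1564 -0.0007; -0.0007 0.2772]
step 5: x^-=[-1.3559, 0.4669]  P^-=[0.5732 -0.0443; -0.0443 0.6095]  S=[0.7900 -0.1194; -0.1194 1.1634]  K=[0.7113 -0.0686; 0.0795 0.5401]  nu=[1.4532, -3.4017]  x^+=[-0.0889, -1.2547]  P^+=[0.1564 -0.0007; -0.0007 0.2754]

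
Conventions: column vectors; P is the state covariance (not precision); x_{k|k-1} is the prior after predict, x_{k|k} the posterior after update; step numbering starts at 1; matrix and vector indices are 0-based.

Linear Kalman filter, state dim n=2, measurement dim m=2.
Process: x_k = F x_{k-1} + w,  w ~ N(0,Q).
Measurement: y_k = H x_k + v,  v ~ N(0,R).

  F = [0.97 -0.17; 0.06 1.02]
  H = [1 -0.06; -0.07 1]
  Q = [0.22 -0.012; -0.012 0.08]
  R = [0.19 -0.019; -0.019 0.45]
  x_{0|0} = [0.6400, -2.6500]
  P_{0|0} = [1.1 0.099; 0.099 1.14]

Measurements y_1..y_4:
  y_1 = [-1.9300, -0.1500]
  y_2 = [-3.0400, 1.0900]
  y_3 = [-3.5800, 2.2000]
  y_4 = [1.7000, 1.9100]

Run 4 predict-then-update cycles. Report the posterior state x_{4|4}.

step 1: x^-=[1.0713, -2.6646]  P^-=[1.2553 -0.0487; -0.0487 1.2821]  S=[1.4557 -0.2327; -0.2327 1.7451]  K=[0.8703 0.0378; 0.0321 0.7409]  nu=[-3.1612, 2.5896]  x^+=[-1.5821, -0.8475]  P^+=[0.1654 0.0120; 0.0120 0.3337]
step 2: x^-=[-1.3906, -0.9593]  P^-=[0.3813 -0.0484; -0.0484 0.4292]  S=[0.5786 -0.1201; -0.1201 0.8879]  K=[0.6650 0.0053; -0.0279 0.4835]  nu=[-1.7070, 1.9520]  x^+=[-2.5154, 0.0320]  P^+=[0.1262 -0.0014; -0.0014 0.2180]
step 3: x^-=[-2.4454, -0.1183]  P^-=[0.3455 -0.0438; -0.0438 0.3071]  S=[0.5418 -0.1056; -0.1056 0.7649]  K=[0.6424 -0.0002; -0.0368 0.4004]  nu=[-1.1417, 2.1471]  x^+=[-3.1793, 0.7834]  P^+=[0.1218 -0.0038; -0.0038 0.1806]
step 4: x^-=[-3.2171, 0.6084]  P^-=[0.3411 -0.0399; -0.0399 0.2679]  S=[0.5369 -0.0990; -0.0990 0.7251]  K=[0.6397 -0.0006; -0.0364 0.3683]  nu=[4.9536, 1.0765]  x^+=[-0.0489, 0.8247]  P^+=[0.1213 -0.0039; -0.0039 0.1662]

x_post = [-0.0489, 0.8247]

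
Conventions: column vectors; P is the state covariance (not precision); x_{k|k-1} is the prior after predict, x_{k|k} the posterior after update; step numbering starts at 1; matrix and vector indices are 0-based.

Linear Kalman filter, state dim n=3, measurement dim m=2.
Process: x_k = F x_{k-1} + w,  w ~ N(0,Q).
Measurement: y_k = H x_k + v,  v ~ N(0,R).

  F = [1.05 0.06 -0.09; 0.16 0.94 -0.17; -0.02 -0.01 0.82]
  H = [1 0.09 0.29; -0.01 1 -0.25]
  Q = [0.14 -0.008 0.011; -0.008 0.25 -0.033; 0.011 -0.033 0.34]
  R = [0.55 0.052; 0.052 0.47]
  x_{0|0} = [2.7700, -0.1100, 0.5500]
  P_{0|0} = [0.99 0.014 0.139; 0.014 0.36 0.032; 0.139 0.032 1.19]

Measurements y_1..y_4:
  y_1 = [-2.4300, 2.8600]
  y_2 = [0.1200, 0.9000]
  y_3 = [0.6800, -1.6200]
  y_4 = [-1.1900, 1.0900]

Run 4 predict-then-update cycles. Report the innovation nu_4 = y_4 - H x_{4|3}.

step 1: x^-=[2.8524, 0.2463, 0.3967]  P^-=[1.2176 0.1809 0.0235; 0.1809 0.6143 -0.1623; 0.0235 -0.1623 1.1355]  S=[1.9058 0.1442; 0.1442 1.2330]  K=[0.6467 0.0565; 0.0597 0.5226; 0.2067 -0.3862]  nu=[-5.4196, 2.7414]  x^+=[-0.4978, 1.3555, -1.7823]  P^+=[0.4060 0.0217 -0.1700; 0.0217 0.2617 0.0508; -0.1700 0.0508 0.8932]
step 2: x^-=[-0.2810, 1.4975, -1.4651]  P^-=[0.6301 0.1383 -0.2080; 0.1383 0.5170 -0.1453; -0.2080 -0.1453 0.9455]  S=[1.1605 0.1755; 0.1755 1.1150]  K=[0.4884 0.0881; 0.0492 0.4872; 0.0997 -0.3562]  nu=[0.6911, -0.9666]  x^+=[-0.0286, 1.0605, -1.0520]  P^+=[0.3295 0.0200 -0.2005; 0.0200 0.2410 0.0370; -0.2005 0.0370 0.8050]
step 3: x^-=[0.1283, 1.1712, -0.8726]  P^-=[0.5507 0.1283 -0.2268; 0.1283 0.4997 -0.1473; -0.2268 -0.1473 0.8874]  S=[1.0632 0.1733; 0.1733 1.0952]  K=[0.4519 0.0924; 0.0443 0.4817; 0.0727 -0.3465]  nu=[0.6994, -3.0080]  x^+=[0.1663, -0.2470, 0.2206]  P^+=[0.3098 0.0199 -0.2007; 0.0199 0.2361 0.0287; -0.2007 0.0287 0.7590]
step 4: x^-=[0.1399, -0.2430, 0.1800]  P^-=[0.5286 0.1248 -0.2236; 0.1248 0.4962 -0.1473; -0.2236 -0.1473 0.8566]  S=[1.0398 0.1711; 0.1711 1.0898]  K=[0.4418 0.0916; 0.0427 0.4812; 0.0670 -0.3401]  nu=[-1.3603, 1.3794]  x^+=[-0.3347, 0.3628, -0.3804]  P^+=[0.3027 0.0201 -0.1958; 0.0201 0.2349 0.0251; -0.1958 0.0251 0.7337]

innov = [-1.3603, 1.3794]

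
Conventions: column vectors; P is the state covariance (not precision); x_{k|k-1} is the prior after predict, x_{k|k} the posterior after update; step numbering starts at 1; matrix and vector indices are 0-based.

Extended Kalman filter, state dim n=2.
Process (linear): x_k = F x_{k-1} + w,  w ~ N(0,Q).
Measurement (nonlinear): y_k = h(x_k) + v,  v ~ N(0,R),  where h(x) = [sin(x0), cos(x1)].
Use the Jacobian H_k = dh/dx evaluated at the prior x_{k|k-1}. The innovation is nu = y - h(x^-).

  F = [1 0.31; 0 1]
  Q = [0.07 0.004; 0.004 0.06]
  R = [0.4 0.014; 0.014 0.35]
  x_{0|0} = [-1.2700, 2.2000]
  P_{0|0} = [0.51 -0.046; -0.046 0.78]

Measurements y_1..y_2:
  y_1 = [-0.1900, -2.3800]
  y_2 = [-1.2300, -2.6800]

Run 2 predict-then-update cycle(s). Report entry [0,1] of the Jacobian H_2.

step 1: x^-=[-0.5880, 2.2000]  P^-=[0.6264 0.1998; 0.1998 0.8400]  H_jac=[0.8321 0.0000; 0.0000 -0.8085]  S=[0.8337 -0.1204; -0.1204 0.8991]  K=[0.6111 -0.0978; 0.0921 -0.7430]  nu=[0.3647, -1.7915]  x^+=[-0.1899, 3.5647]  P^+=[0.2921 0.0318; 0.0318 0.3201]
step 2: x^-=[0.9152, 3.5647]  P^-=[0.4126 0.1350; 0.1350 0.3801]  H_jac=[0.6096 0.0000; 0.0000 0.4106]  S=[0.5533 0.0478; 0.0478 0.4141]  K=[0.4475 0.0822; 0.1173 0.3633]  nu=[-2.0227, -1.7682]  x^+=[-0.1352, 2.6849]  P^+=[0.2955 0.0853; 0.0853 0.3137]

H_jac[0,1] = 0.0000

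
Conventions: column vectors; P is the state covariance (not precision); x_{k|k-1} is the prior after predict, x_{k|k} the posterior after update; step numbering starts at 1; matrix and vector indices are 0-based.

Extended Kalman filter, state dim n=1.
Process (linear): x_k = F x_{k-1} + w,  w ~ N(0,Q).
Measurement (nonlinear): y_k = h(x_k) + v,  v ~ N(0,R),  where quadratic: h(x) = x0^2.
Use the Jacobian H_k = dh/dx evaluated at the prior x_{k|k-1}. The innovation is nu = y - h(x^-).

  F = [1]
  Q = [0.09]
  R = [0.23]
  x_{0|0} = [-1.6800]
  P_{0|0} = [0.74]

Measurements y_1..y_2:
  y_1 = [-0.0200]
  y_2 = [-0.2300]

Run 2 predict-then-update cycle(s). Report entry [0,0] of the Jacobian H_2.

H_jac[0,0] = -1.7086

step 1: x^-=[-1.6800]  P^-=[0.8300]  H_jac=[-3.3600]  S=[9.6004]  K=[-0.2905]  nu=[-2.8424]  x^+=[-0.8543]  P^+=[0.0199]
step 2: x^-=[-0.8543]  P^-=[0.1099]  H_jac=[-1.7086]  S=[0.5508]  K=[-0.3409]  nu=[-0.9599]  x^+=[-0.5271]  P^+=[0.0459]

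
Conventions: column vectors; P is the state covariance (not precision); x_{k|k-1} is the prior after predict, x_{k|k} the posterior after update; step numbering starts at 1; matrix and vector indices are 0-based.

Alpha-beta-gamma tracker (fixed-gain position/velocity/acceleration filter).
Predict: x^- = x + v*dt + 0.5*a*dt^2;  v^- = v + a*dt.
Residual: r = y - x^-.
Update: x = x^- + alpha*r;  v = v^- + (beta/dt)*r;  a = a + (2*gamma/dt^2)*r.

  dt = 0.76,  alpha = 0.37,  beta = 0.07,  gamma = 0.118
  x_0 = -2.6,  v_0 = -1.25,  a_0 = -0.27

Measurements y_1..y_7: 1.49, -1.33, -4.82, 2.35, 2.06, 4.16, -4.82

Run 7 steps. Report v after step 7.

v_post = 4.1096

step 1: x_pred=-3.6280  r=5.1180  x^+=-1.7343  v^+=-0.9838  a^+=1.8211
step 2: x_pred=-1.9561  r=0.6261  x^+=-1.7244  v^+=0.4579  a^+=2.0769
step 3: x_pred=-0.7766  r=-4.0434  x^+=-2.2726  v^+=1.6640  a^+=0.4249
step 4: x_pred=-0.8853  r=3.2353  x^+=0.3117  v^+=2.2849  a^+=1.7468
step 5: x_pred=2.5527  r=-0.4927  x^+=2.3704  v^+=3.5670  a^+=1.5455
step 6: x_pred=5.5277  r=-1.3677  x^+=5.0216  v^+=4.6156  a^+=0.9866
step 7: x_pred=8.8144  r=-13.6344  x^+=3.7697  v^+=4.1096  a^+=-4.5842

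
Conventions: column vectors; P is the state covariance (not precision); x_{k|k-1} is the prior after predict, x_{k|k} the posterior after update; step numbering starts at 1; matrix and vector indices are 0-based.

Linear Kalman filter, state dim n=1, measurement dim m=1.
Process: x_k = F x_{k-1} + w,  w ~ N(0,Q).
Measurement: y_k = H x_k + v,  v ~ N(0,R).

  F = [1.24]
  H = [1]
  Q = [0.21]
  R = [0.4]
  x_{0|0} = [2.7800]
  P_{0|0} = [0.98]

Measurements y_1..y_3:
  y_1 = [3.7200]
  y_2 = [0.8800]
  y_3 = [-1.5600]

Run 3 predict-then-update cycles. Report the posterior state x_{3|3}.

x_post = [0.1515]

step 1: x^-=[3.4472]  P^-=[1.7168]  S=[2.1168]  K=[0.8110]  nu=[0.2728]  x^+=[3.6685]  P^+=[0.3244]
step 2: x^-=[4.5489]  P^-=[0.7088]  S=[1.1088]  K=[0.6393]  nu=[-3.6689]  x^+=[2.2035]  P^+=[0.2557]
step 3: x^-=[2.7324]  P^-=[0.6032]  S=[1.0032]  K=[0.6013]  nu=[-4.2924]  x^+=[0.1515]  P^+=[0.2405]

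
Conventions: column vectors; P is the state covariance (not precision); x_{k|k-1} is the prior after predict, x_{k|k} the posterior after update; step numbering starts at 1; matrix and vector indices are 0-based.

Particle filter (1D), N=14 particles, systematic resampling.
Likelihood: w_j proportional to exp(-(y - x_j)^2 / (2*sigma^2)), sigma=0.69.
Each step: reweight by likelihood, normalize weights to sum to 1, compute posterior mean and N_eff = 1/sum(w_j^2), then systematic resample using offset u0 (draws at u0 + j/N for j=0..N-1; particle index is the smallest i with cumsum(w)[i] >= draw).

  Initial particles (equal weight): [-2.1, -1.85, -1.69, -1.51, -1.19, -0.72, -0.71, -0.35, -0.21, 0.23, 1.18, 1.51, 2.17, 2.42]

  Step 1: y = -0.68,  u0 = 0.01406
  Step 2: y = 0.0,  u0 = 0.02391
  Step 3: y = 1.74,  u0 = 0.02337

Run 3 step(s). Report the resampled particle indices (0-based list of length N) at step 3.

resampled_idx = [4, 7, 9, 10, 11, 12, 12, 12, 12, 12, 13, 13, 13, 13]

step 1: w=[0.0198, 0.0391, 0.0563, 0.0798, 0.1251, 0.1642, 0.1643, 0.1467, 0.1304, 0.0689, 0.0043, 0.0011, 0.0000, 0.0000]  mean=-0.7693  Neff=8.0420  idx=[0, 2, 3, 4, 4, 5, 5, 6, 6, 7, 7, 8, 8, 9]
step 2: w=[0.0013, 0.0066, 0.0121, 0.0299, 0.0299, 0.0768, 0.0768, 0.0780, 0.0780, 0.1164, 0.1164, 0.1264, 0.1264, 0.1252]  mean=-0.4303  Neff=9.9368  idx=[3, 5, 6, 7, 7, 8, 9, 10, 10, 11, 11, 12, 13, 13]
step 3: w=[0.0004, 0.0063, 0.0063, 0.0066, 0.0066, 0.0066, 0.0367, 0.0367, 0.0367, 0.0665, 0.0665, 0.0665, 0.3289, 0.3289]  mean=0.0473  Neff=4.2771  idx=[4, 7, 9, 10, 11, 12, 12, 12, 12, 12, 13, 13, 13, 13]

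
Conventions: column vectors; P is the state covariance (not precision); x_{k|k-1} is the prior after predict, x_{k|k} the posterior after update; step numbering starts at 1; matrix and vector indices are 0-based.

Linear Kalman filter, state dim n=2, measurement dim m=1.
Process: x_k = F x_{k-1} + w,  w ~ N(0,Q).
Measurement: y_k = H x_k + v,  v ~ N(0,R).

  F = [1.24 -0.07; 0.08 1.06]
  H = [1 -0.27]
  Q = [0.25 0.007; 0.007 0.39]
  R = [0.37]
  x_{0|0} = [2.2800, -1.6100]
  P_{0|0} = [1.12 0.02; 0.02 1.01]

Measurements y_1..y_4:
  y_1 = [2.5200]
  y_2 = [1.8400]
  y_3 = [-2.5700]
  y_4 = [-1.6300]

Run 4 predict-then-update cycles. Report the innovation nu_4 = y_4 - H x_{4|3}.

innov = [-0.8952]

step 1: x^-=[2.9399, -1.5242]  P^-=[1.9736 0.0693; 0.0693 1.5354]  S=[2.4181]  K=[0.8084; -0.1428]  nu=[-0.8314]  x^+=[2.2677, -1.4055]  P^+=[0.3932 0.3484; 0.3484 1.4861]
step 2: x^-=[2.9104, -1.3084]  P^-=[0.8014 0.3918; 0.3918 2.1214]  S=[1.1145]  K=[0.6242; -0.1624]  nu=[-1.4236]  x^+=[2.0218, -1.0772]  P^+=[0.3672 0.5047; 0.5047 2.0920]
step 3: x^-=[2.5824, -0.9801]  P^-=[0.7373 0.5488; 0.5488 2.8285]  S=[1.0171]  K=[0.5792; -0.2113]  nu=[-5.4171]  x^+=[-0.5550, 0.1645]  P^+=[0.3961 0.6733; 0.6733 2.7831]
step 4: x^-=[-0.6997, 0.1299]  P^-=[0.7558 0.7210; 0.7210 3.6338]  S=[1.0014]  K=[0.5603; -0.2598]  nu=[-0.8952]  x^+=[-1.2013, 0.3625]  P^+=[0.4414 0.8667; 0.8667 3.5662]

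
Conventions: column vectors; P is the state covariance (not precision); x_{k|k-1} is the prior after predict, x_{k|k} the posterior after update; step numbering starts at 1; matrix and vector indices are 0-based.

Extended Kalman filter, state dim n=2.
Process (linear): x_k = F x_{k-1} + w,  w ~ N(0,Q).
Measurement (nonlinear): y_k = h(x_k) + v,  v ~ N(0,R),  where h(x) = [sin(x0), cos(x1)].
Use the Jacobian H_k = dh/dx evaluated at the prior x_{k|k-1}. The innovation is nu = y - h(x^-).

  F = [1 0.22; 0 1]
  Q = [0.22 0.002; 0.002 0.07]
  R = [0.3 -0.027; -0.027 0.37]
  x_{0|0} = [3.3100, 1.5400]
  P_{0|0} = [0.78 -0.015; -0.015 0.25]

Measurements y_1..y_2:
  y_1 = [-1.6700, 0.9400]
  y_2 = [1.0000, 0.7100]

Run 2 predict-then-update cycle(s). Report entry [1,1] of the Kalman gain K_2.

K[1,1] = -0.3867

step 1: x^-=[3.6488, 1.5400]  P^-=[1.0055 0.0420; 0.0420 0.3200]  H_jac=[-0.8741 0.0000; 0.0000 -0.9995]  S=[1.0683 0.0097; 0.0097 0.6897]  K=[-0.8223 -0.0493; -0.0302 -0.4633]  nu=[-1.1843, 0.9092]  x^+=[4.5778, 1.1545]  P^+=[0.2807 -0.0040; -0.0040 0.1707]
step 2: x^-=[4.8318, 1.1545]  P^-=[0.5072 0.0356; 0.0356 0.2407]  H_jac=[0.1191 0.0000; 0.0000 -0.9146]  S=[0.3072 -0.0309; -0.0309 0.5713]  K=[0.1920 -0.0466; -0.0251 -0.3867]  nu=[1.9929, 0.3056]  x^+=[5.2001, 0.9863]  P^+=[0.4941 0.0245; 0.0245 0.1557]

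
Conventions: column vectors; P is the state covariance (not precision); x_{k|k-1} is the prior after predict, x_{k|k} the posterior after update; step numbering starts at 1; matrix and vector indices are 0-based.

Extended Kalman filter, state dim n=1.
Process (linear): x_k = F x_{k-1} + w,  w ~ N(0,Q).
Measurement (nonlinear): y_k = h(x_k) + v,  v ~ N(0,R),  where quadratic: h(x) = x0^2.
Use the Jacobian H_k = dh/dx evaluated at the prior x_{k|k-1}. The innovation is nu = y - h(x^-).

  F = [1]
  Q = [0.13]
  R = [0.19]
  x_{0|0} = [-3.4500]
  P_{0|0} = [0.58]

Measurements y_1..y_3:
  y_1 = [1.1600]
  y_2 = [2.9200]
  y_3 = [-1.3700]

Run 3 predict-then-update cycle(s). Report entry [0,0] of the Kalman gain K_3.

step 1: x^-=[-3.4500]  P^-=[0.7100]  H_jac=[-6.9000]  S=[33.9931]  K=[-0.1441]  nu=[-10.7425]  x^+=[-1.9018]  P^+=[0.0040]
step 2: x^-=[-1.9018]  P^-=[0.1340]  H_jac=[-3.8036]  S=[2.1282]  K=[-0.2394]  nu=[-0.6969]  x^+=[-1.7350]  P^+=[0.0120]
step 3: x^-=[-1.7350]  P^-=[0.1420]  H_jac=[-3.4699]  S=[1.8992]  K=[-0.2594]  nu=[-4.3801]  x^+=[-0.5989]  P^+=[0.0142]

K[0,0] = -0.2594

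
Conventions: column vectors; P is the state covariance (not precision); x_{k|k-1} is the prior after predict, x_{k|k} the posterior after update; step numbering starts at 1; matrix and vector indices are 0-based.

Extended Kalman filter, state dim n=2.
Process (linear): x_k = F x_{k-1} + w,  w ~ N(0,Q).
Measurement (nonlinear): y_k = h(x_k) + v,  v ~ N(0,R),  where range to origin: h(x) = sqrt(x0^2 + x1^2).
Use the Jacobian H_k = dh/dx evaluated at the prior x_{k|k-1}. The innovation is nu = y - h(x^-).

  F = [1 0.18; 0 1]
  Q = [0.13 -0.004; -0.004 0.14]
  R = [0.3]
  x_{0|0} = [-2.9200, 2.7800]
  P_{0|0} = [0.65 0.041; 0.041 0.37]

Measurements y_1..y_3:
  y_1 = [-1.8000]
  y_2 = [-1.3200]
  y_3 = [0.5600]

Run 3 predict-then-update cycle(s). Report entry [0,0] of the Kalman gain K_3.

step 1: x^-=[-2.4196, 2.7800]  P^-=[0.8067 0.1036; 0.1036 0.5100]  H_jac=[-0.6565 0.7543]  S=[0.8353]  K=[-0.5405; 0.3791]  nu=[-5.4855]  x^+=[0.5455, 0.7003]  P^+=[0.5627 0.2748; 0.2748 0.3899]
step 2: x^-=[0.6715, 0.7003]  P^-=[0.8043 0.3410; 0.3410 0.5299]  H_jac=[0.6921 0.7218]  S=[1.3020]  K=[0.6165; 0.4750]  nu=[-2.2902]  x^+=[-0.7405, -0.3876]  P^+=[0.3093 -0.0404; -0.0404 0.2361]
step 3: x^-=[-0.8103, -0.3876]  P^-=[0.4325 -0.0019; -0.0019 0.3761]  H_jac=[-0.9021 -0.4315]  S=[0.7205]  K=[-0.5403; -0.2230]  nu=[-0.3382]  x^+=[-0.6275, -0.3122]  P^+=[0.2221 -0.0887; -0.0887 0.3403]

K[0,0] = -0.5403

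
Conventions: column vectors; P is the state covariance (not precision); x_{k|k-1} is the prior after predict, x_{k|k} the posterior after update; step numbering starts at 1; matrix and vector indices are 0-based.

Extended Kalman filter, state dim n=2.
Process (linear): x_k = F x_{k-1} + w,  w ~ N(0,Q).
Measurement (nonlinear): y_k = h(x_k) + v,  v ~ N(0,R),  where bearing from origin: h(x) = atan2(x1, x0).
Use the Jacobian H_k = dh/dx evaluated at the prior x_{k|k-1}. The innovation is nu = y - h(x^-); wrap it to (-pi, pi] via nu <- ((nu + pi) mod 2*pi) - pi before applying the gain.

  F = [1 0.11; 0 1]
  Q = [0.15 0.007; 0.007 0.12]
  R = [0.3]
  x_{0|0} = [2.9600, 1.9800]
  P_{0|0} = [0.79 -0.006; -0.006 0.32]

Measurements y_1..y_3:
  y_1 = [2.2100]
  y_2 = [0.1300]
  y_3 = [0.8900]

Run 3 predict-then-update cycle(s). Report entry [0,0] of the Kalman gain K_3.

K[0,0] = -0.3515

step 1: x^-=[3.1778, 1.9800]  P^-=[0.9426 0.0362; 0.0362 0.4400]  H_jac=[-0.1412 0.2267]  S=[0.3391]  K=[-0.3684; 0.2791]  nu=[1.6528]  x^+=[2.5689, 2.4412]  P^+=[0.8965 0.0711; 0.0711 0.4136]
step 2: x^-=[2.8375, 2.4412]  P^-=[1.0672 0.1236; 0.1236 0.5336]  H_jac=[-0.1742 0.2025]  S=[0.3456]  K=[-0.4657; 0.2504]  nu=[-0.5805]  x^+=[3.1078, 2.2959]  P^+=[0.9922 0.1639; 0.1639 0.5119]
step 3: x^-=[3.3603, 2.2959]  P^-=[1.1845 0.2272; 0.2272 0.6319]  H_jac=[-0.1386 0.2029]  S=[0.3360]  K=[-0.3515; 0.2879]  nu=[0.2906]  x^+=[3.2582, 2.3795]  P^+=[1.1430 0.2612; 0.2612 0.6041]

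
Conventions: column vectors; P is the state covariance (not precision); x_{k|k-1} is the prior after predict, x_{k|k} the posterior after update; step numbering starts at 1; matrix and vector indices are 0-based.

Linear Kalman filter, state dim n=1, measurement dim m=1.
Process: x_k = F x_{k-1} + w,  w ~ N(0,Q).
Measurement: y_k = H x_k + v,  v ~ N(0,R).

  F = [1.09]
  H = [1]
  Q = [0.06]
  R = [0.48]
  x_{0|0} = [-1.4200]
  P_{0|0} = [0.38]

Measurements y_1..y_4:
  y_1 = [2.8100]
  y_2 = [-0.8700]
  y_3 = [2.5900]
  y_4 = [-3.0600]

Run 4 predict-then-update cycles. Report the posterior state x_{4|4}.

x_post = [-0.4075]

step 1: x^-=[-1.5478]  P^-=[0.5115]  S=[0.9915]  K=[0.5159]  nu=[4.3578]  x^+=[0.7003]  P^+=[0.2476]
step 2: x^-=[0.7633]  P^-=[0.3542]  S=[0.8342]  K=[0.4246]  nu=[-1.6333]  x^+=[0.0698]  P^+=[0.2038]
step 3: x^-=[0.0761]  P^-=[0.3021]  S=[0.7821]  K=[0.3863]  nu=[2.5139]  x^+=[1.0472]  P^+=[0.1854]
step 4: x^-=[1.1415]  P^-=[0.2803]  S=[0.7603]  K=[0.3687]  nu=[-4.2015]  x^+=[-0.4075]  P^+=[0.1770]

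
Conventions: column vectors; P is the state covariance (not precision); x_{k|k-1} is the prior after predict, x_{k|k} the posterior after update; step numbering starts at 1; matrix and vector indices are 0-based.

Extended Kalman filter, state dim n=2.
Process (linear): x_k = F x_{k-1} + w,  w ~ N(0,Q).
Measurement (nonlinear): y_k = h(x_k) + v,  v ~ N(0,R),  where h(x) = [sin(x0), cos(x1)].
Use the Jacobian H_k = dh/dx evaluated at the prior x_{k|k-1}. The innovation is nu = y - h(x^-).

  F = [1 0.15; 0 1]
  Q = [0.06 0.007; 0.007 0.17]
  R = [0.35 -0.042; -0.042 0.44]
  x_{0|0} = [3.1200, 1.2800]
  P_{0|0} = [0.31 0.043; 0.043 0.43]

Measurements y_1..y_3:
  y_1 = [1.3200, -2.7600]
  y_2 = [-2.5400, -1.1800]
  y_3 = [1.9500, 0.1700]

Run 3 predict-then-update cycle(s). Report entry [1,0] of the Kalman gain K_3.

K[1,0] = 0.0136

step 1: x^-=[3.3120, 1.2800]  P^-=[0.3926 0.1145; 0.1145 0.6000]  H_jac=[-0.9855 0.0000; 0.0000 -0.9580]  S=[0.7313 0.0661; 0.0661 0.9907]  K=[-0.5222 -0.0759; -0.1025 -0.5734]  nu=[1.4896, -3.0467]  x^+=[2.7653, 2.8743]  P^+=[0.1822 0.0120; 0.0120 0.2589]
step 2: x^-=[3.1965, 2.8743]  P^-=[0.2516 0.0578; 0.0578 0.4289]  H_jac=[-0.9985 0.0000; 0.0000 -0.2641]  S=[0.6009 -0.0268; -0.0268 0.4699]  K=[-0.4207 -0.0564; -0.1070 -0.2471]  nu=[-2.4851, -0.2155]  x^+=[4.2540, 3.1935]  P^+=[0.1451 0.0271; 0.0271 0.3947]
step 3: x^-=[4.7331, 3.1935]  P^-=[0.2221 0.0933; 0.0933 0.5647]  H_jac=[0.0207 0.0000; 0.0000 0.0519]  S=[0.3501 -0.0419; -0.0419 0.4415]  K=[0.0146 0.0124; 0.0136 0.0677]  nu=[2.9498, 1.1687]  x^+=[4.7906, 3.3128]  P^+=[0.2220 0.0929; 0.0929 0.5627]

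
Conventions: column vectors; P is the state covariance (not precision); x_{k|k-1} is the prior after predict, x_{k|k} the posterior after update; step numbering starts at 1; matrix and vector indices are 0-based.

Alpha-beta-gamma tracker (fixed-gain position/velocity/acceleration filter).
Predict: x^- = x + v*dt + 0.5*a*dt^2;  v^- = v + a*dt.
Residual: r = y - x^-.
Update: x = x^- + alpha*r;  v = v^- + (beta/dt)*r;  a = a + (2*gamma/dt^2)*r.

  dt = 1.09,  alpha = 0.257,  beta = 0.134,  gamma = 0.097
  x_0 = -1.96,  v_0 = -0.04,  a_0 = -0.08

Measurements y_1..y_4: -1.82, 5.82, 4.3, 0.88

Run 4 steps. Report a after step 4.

a_post = 0.8574

step 1: x_pred=-2.0511  r=0.2311  x^+=-1.9917  v^+=-0.0988  a^+=-0.0423
step 2: x_pred=-2.1245  r=7.9445  x^+=-0.0828  v^+=0.8318  a^+=1.2550
step 3: x_pred=1.5694  r=2.7306  x^+=2.2712  v^+=2.5354  a^+=1.7008
step 4: x_pred=6.0452  r=-5.1652  x^+=4.7177  v^+=3.7543  a^+=0.8574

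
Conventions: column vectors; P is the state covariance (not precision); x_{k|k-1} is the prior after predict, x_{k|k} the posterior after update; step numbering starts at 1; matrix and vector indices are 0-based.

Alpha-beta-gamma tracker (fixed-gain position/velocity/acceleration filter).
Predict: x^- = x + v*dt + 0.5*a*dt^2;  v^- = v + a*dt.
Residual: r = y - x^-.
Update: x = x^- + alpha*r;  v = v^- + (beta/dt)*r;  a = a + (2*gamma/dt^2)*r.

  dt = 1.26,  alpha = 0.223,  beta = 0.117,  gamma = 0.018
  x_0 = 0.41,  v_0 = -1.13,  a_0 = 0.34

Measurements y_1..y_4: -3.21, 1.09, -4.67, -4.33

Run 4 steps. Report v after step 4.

step 1: x_pred=-0.7439  r=-2.4661  x^+=-1.2938  v^+=-0.9306  a^+=0.2841
step 2: x_pred=-2.2409  r=3.3309  x^+=-1.4981  v^+=-0.2634  a^+=0.3596
step 3: x_pred=-1.5445  r=-3.1255  x^+=-2.2415  v^+=-0.1005  a^+=0.2887
step 4: x_pred=-2.1389  r=-2.1911  x^+=-2.6275  v^+=0.0599  a^+=0.2391

v_post = 0.0599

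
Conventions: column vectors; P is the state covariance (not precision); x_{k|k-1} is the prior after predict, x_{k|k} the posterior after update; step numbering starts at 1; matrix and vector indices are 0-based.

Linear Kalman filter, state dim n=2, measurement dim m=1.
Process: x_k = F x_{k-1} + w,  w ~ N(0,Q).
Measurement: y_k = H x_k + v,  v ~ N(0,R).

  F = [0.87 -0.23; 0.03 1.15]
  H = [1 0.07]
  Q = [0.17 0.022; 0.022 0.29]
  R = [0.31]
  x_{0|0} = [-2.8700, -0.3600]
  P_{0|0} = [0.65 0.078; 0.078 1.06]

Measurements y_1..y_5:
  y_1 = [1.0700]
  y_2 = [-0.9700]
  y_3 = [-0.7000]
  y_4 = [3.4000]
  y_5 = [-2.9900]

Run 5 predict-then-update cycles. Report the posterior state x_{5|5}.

step 1: x^-=[-2.4141, -0.5001]  P^-=[0.6868 -0.1639; -0.1639 1.6978]  S=[0.9822]  K=[0.6876; -0.0459]  nu=[3.5191]  x^+=[0.0056, -0.6615]  P^+=[0.2225 -0.1329; -0.1329 1.6958]
step 2: x^-=[0.1571, -0.7606]  P^-=[0.4813 -0.5528; -0.5528 2.5237]  S=[0.7263]  K=[0.6094; -0.5179]  nu=[-1.0738]  x^+=[-0.4973, -0.2045]  P^+=[0.2116 -0.3236; -0.3236 2.3289]
step 3: x^-=[-0.3857, -0.2500]  P^-=[0.5828 -0.9100; -0.9100 3.3478]  S=[0.7818]  K=[0.6640; -0.8641]  nu=[-0.2968]  x^+=[-0.5828, 0.0065]  P^+=[0.2381 -0.4614; -0.4614 2.7639]
step 4: x^-=[-0.5085, -0.0100]  P^-=[0.6811 -1.1613; -1.1613 3.9137]  S=[0.8477]  K=[0.7076; -1.0467]  nu=[3.9092]  x^+=[2.2575, -4.1019]  P^+=[0.2567 -0.5334; -0.5334 2.9849]
step 5: x^-=[2.9075, -4.6494]  P^-=[0.7357 -1.2908; -1.2908 4.2010]  S=[0.8855]  K=[0.7287; -1.1256]  nu=[-5.5720]  x^+=[-1.1530, 1.6225]  P^+=[0.2654 -0.5645; -0.5645 3.0791]

x_post = [-1.1530, 1.6225]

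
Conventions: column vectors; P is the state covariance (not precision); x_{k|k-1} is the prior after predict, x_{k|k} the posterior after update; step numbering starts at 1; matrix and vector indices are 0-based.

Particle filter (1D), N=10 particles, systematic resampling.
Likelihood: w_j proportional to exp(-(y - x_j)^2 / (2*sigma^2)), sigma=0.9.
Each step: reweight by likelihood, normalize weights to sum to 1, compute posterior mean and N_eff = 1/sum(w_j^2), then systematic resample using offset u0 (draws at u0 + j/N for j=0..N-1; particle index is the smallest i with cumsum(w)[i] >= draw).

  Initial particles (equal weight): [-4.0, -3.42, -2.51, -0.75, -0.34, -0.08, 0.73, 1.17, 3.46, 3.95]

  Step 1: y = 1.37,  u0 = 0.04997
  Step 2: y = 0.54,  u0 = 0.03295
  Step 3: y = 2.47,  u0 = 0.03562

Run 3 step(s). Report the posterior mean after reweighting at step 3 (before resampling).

post_mean = 1.0643

step 1: w=[0.0000, 0.0000, 0.0000, 0.0267, 0.0704, 0.1169, 0.3324, 0.4176, 0.0289, 0.0070]  mean=0.8055  Neff=3.2773  idx=[4, 5, 6, 6, 6, 7, 7, 7, 7, 7]
step 2: w=[0.0751, 0.0955, 0.1185, 0.1185, 0.1185, 0.0948, 0.0948, 0.0948, 0.0948, 0.0948]  mean=0.7808  Neff=9.8235  idx=[0, 1, 2, 3, 4, 5, 6, 7, 8, 9]
step 3: w=[0.0034, 0.0080, 0.0686, 0.0686, 0.0686, 0.1566, 0.1566, 0.1566, 0.1566, 0.1566]  mean=1.0643  Neff=7.3122  idx=[2, 3, 5, 5, 6, 7, 7, 8, 8, 9]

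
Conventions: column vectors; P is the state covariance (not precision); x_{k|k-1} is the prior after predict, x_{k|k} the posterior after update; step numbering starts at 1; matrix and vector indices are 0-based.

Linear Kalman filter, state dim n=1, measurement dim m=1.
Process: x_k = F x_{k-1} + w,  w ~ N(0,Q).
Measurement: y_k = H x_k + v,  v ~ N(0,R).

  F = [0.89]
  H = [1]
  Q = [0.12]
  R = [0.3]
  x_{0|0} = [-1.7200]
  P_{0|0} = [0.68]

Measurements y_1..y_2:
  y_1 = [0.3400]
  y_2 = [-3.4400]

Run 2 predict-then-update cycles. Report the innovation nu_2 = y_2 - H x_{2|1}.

innov = [-3.2215]

step 1: x^-=[-1.5308]  P^-=[0.6586]  S=[0.9586]  K=[0.6871]  nu=[1.8708]  x^+=[-0.2455]  P^+=[0.2061]
step 2: x^-=[-0.2185]  P^-=[0.2833]  S=[0.5833]  K=[0.4857]  nu=[-3.2215]  x^+=[-1.7830]  P^+=[0.1457]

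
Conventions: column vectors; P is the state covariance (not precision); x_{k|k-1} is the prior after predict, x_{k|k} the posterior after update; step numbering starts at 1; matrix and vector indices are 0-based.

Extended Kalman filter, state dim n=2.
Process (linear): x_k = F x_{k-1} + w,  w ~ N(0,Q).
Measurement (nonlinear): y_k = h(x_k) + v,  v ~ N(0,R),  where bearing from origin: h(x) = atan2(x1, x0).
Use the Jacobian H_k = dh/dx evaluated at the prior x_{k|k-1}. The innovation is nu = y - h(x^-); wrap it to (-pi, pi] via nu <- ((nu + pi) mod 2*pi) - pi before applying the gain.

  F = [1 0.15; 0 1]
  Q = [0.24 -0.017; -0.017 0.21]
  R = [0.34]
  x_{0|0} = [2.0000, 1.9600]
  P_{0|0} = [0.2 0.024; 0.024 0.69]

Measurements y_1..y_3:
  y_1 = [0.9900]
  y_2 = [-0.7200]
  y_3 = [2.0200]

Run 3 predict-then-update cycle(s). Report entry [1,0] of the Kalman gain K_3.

K[1,0] = 0.6102

step 1: x^-=[2.2940, 1.9600]  P^-=[0.4627 0.1105; 0.1105 0.9000]  H_jac=[-0.2153 0.2520]  S=[0.4066]  K=[-0.1765; 0.4992]  nu=[0.2830]  x^+=[2.2441, 2.1013]  P^+=[0.4501 0.1463; 0.1463 0.7987]
step 2: x^-=[2.5592, 2.1013]  P^-=[0.7519 0.2491; 0.2491 1.0087]  H_jac=[-0.1916 0.2334]  S=[0.4003]  K=[-0.2147; 0.4689]  nu=[-1.4074]  x^+=[2.8614, 1.4413]  P^+=[0.7335 0.2894; 0.2894 0.9207]
step 3: x^-=[3.0776, 1.4413]  P^-=[1.0810 0.4105; 0.4105 1.1307]  H_jac=[-0.1248 0.2665]  S=[0.4098]  K=[-0.0623; 0.6102]  nu=[1.5820]  x^+=[2.9792, 2.4066]  P^+=[1.0794 0.4261; 0.4261 0.9781]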